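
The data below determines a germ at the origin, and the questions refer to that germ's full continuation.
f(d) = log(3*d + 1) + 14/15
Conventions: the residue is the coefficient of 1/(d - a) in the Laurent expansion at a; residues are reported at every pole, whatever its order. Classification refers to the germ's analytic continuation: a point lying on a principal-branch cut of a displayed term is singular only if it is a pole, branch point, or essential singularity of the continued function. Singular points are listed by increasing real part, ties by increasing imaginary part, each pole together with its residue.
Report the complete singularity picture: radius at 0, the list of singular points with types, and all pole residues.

Branch term (1)*log(1 - d/(-1/3)): its argument vanishes at d = -1/3, a logarithmic branch point, modulus 1/3.
The radius of convergence is the smallest modulus among the singular points: 1/3.

Radius of convergence at 0: 1/3.
At -1/3: a logarithmic branch point.


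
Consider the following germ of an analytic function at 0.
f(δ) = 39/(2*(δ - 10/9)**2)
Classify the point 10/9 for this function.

The denominator factor δ - 10/9 vanishes at 10/9 and appears to the power 2; the numerator there equals 39/2, nonzero, and no other factor vanishes.
Hence a pole whose order is the multiplicity, 2.

The point is a pole of order 2.


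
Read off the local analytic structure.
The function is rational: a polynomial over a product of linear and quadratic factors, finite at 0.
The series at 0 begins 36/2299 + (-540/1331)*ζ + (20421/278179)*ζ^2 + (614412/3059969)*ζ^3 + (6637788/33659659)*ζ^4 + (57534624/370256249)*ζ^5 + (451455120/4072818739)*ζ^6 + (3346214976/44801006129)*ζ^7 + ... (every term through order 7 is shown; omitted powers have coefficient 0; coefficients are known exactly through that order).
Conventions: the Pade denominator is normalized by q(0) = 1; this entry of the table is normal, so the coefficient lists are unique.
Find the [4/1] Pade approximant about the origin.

Taylor coefficients needed (read off): a_0 = 36/2299, a_1 = -540/1331, a_2 = 20421/278179, a_3 = 614412/3059969, a_4 = 6637788/33659659, a_5 = 57534624/370256249.
Write the denominator as Q(ζ) = 1 + q1*ζ. Requiring Q*f - P = O(ζ^6) with deg P <= 4 kills the coefficients of ζ^5..ζ^5 in Q*f:
  ζ^5: a_5 + q1*a_4 = 0, i.e. 57534624/370256249 + (6637788/33659659)*q1 = 0.
Solving this linear system: q1 = -59192/75119.
The numerator is Q*f truncated at degree 4: P0 = a_0 = 36/2299; P1 = a_1 + q1*a_0 = -72196452/172698581; P2 = a_2 + q1*a_1 = 746764929/1899684391; P3 = a_3 + q1*a_2 = 2987059716/20896528301; P4 = a_4 + q1*a_3 = 8961179148/229861811311.

The Pade approximant has numerator coefficients [36/2299, -72196452/172698581, 746764929/1899684391, 2987059716/20896528301, 8961179148/229861811311]; denominator coefficients [1, -59192/75119].


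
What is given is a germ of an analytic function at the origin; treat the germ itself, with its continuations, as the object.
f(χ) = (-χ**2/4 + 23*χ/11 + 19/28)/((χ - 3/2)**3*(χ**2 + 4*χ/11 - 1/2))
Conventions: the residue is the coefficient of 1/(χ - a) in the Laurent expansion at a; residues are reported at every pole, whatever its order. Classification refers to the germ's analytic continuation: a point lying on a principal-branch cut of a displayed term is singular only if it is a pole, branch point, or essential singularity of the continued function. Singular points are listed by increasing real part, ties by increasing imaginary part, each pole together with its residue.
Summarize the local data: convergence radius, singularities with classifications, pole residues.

Radius of convergence at 0: -2/11 + (1/22)*sqrt(258).
At -2/11 - (1/22)*sqrt(258): a pole of order 1; residue -5265777/7212107 + (76461143/1860723606)*sqrt(258).
At -2/11 + (1/22)*sqrt(258): a pole of order 1; residue -5265777/7212107 - (76461143/1860723606)*sqrt(258).
At 3/2: a pole of order 3; residue 10531554/7212107.

Denominator factor (χ**2 + 4*χ/11 - 1/2): discriminant 258/121, real irrational roots -2/11 + (1/22)*sqrt(258) and -2/11 - (1/22)*sqrt(258); poles of order 1, moduli -2/11 + (1/22)*sqrt(258) and 2/11 + (1/22)*sqrt(258).
Denominator factor (χ - 3/2)^3: pole of order 3 at 3/2, modulus 3/2.
The radius of convergence is the smallest modulus among the singular points: -2/11 + (1/22)*sqrt(258).
The factor χ**2 + 4*χ/11 - 1/2 splits as (χ - a)(χ - a') with a = -2/11 - (1/22)*sqrt(258), a' = -2/11 + (1/22)*sqrt(258). At the order-1 pole a set g(χ) = (χ - a)*f(χ) = [(-χ**2/4 + 23*χ/11 + 19/28)/(χ - 3/2)**3] / (χ - a').
Simple pole: residue = g(a) at a = -2/11 - (1/22)*sqrt(258), which is -5265777/7212107 + (76461143/1860723606)*sqrt(258).
The factor χ**2 + 4*χ/11 - 1/2 splits as (χ - a)(χ - a') with a = -2/11 + (1/22)*sqrt(258), a' = -2/11 - (1/22)*sqrt(258). At the order-1 pole a set g(χ) = (χ - a)*f(χ) = [(-χ**2/4 + 23*χ/11 + 19/28)/(χ - 3/2)**3] / (χ - a').
Simple pole: residue = g(a) at a = -2/11 + (1/22)*sqrt(258), which is -5265777/7212107 - (76461143/1860723606)*sqrt(258).
At the order-3 pole 3/2 set g(χ) = (χ - (3/2))^3*f(χ) = (-χ**2/4 + 23*χ/11 + 19/28)/(χ**2 + 4*χ/11 - 1/2).
Order-3 pole: residue = g''(a)/2; g''(3/2) = 21063108/7212107, so the residue is 10531554/7212107.
List the singular points by increasing real part (a conjugate pair: the negative imaginary part first).


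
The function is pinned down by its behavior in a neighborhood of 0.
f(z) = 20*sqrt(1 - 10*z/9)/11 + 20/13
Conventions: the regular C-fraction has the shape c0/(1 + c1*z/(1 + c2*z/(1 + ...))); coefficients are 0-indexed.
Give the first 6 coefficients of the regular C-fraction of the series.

Taylor coefficients (expand at 0): a_0 = 480/143, a_1 = -100/99, a_2 = -250/891, a_3 = -1250/8019, a_4 = -15625/144342, a_5 = -109375/1299078.
c0 = a_0 = 480/143. Peel one level at a time: if S = 1 + c*z/S' with S'(0) = 1, then c is the z-coefficient of S and S' = c*z/(S - 1).
S_1 = c0/f = 1 + (65/216)*z + (8125/46656)*z^2 + ...; c1 = 65/216.
S_2 = c1*z/(S_1 - 1) = 1 + (-125/216)*z + (-25/324)*z^2 + ...; c2 = -125/216.
S_3 = c2*z/(S_2 - 1) = 1 + (-2/15)*z + (-38/675)*z^2 + ...; c3 = -2/15.
S_4 = c3*z/(S_3 - 1) = 1 + (-19/45)*z + (-25/324)*z^2 + ...; c4 = -19/45.
S_5 = c4*z/(S_4 - 1) = 1 + (-125/684)*z + ...; c5 = -125/684.

The regular C-fraction coefficients are [480/143, 65/216, -125/216, -2/15, -19/45, -125/684].


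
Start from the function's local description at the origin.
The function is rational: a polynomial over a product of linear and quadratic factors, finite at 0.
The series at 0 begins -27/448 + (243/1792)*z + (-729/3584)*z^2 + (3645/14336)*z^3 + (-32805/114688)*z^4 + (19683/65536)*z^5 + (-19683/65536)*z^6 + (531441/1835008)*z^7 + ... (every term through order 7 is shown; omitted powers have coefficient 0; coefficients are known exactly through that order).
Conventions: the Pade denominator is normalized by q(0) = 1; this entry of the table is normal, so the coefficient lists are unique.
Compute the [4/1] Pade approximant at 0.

Taylor coefficients needed (read off): a_0 = -27/448, a_1 = 243/1792, a_2 = -729/3584, a_3 = 3645/14336, a_4 = -32805/114688, a_5 = 19683/65536.
Write the denominator as Q(z) = 1 + q1*z. Requiring Q*f - P = O(z^6) with deg P <= 4 kills the coefficients of z^5..z^5 in Q*f:
  z^5: a_5 + q1*a_4 = 0, i.e. 19683/65536 + (-32805/114688)*q1 = 0.
Solving this linear system: q1 = 21/20.
The numerator is Q*f truncated at degree 4: P0 = a_0 = -27/448; P1 = a_1 + q1*a_0 = 81/1120; P2 = a_2 + q1*a_1 = -2187/35840; P3 = a_3 + q1*a_2 = 729/17920; P4 = a_4 + q1*a_3 = -2187/114688.

The Pade approximant has numerator coefficients [-27/448, 81/1120, -2187/35840, 729/17920, -2187/114688]; denominator coefficients [1, 21/20].


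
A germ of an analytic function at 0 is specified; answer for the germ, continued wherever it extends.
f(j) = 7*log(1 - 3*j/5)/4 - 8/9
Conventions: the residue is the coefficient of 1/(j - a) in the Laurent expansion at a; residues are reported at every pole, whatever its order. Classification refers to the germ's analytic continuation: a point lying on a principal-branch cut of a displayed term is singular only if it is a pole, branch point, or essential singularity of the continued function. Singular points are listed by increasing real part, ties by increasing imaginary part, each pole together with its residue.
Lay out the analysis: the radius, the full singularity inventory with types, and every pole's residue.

Branch term (7/4)*log(1 - j/(5/3)): its argument vanishes at j = 5/3, a logarithmic branch point, modulus 5/3.
The radius of convergence is the smallest modulus among the singular points: 5/3.

Radius of convergence at 0: 5/3.
At 5/3: a logarithmic branch point.


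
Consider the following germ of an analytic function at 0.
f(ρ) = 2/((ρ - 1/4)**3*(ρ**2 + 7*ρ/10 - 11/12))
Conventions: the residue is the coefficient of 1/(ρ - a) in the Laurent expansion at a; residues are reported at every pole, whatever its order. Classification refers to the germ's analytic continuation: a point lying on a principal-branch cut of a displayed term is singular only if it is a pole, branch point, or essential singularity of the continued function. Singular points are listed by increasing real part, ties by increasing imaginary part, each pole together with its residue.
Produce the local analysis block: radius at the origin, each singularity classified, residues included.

Denominator factor (ρ - 1/4)^3: pole of order 3 at 1/4, modulus 1/4.
Denominator factor (ρ**2 + 7*ρ/10 - 11/12): discriminant 1247/300, real irrational roots -7/20 + (1/60)*sqrt(3741) and -7/20 - (1/60)*sqrt(3741); poles of order 1, moduli -7/20 + (1/60)*sqrt(3741) and 7/20 + (1/60)*sqrt(3741).
The radius of convergence is the smallest modulus among the singular points: 1/4.
The factor ρ**2 + 7*ρ/10 - 11/12 splits as (ρ - a)(ρ - a') with a = -7/20 - (1/60)*sqrt(3741), a' = -7/20 + (1/60)*sqrt(3741). At the order-1 pole a set g(ρ) = (ρ - a)*f(ρ) = [2/(ρ - 1/4)**3] / (ρ - a').
Simple pole: residue = g(a) at a = -7/20 - (1/60)*sqrt(3741), which is 29295360/4330747 - (576875520/5400441509)*sqrt(3741).
At the order-3 pole 1/4 set g(ρ) = (ρ - (1/4))^3*f(ρ) = 2/(ρ**2 + 7*ρ/10 - 11/12).
Order-3 pole: residue = g''(a)/2; g''(1/4) = -117181440/4330747, so the residue is -58590720/4330747.
The factor ρ**2 + 7*ρ/10 - 11/12 splits as (ρ - a)(ρ - a') with a = -7/20 + (1/60)*sqrt(3741), a' = -7/20 - (1/60)*sqrt(3741). At the order-1 pole a set g(ρ) = (ρ - a)*f(ρ) = [2/(ρ - 1/4)**3] / (ρ - a').
Simple pole: residue = g(a) at a = -7/20 + (1/60)*sqrt(3741), which is 29295360/4330747 + (576875520/5400441509)*sqrt(3741).
List the singular points by increasing real part (a conjugate pair: the negative imaginary part first).

Radius of convergence at 0: 1/4.
At -7/20 - (1/60)*sqrt(3741): a pole of order 1; residue 29295360/4330747 - (576875520/5400441509)*sqrt(3741).
At 1/4: a pole of order 3; residue -58590720/4330747.
At -7/20 + (1/60)*sqrt(3741): a pole of order 1; residue 29295360/4330747 + (576875520/5400441509)*sqrt(3741).


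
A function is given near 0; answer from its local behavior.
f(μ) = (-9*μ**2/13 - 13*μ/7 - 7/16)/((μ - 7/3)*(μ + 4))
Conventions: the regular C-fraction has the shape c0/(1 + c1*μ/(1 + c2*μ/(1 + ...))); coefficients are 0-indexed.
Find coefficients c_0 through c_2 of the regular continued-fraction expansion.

Taylor coefficients (expand at 0): a_0 = 3/64, a_1 = 2601/12544, a_2 = 530685/4566016.
c0 = a_0 = 3/64. Peel one level at a time: if S = 1 + c*μ/S' with S'(0) = 1, then c is the μ-coefficient of S and S' = c*μ/(S - 1).
S_1 = c0/f = 1 + (-867/196)*μ + (2133423/124852)*μ^2 + ...; c1 = -867/196.
S_2 = c1*μ/(S_1 - 1) = 1 + (711141/184093)*μ + ...; c2 = 711141/184093.

The regular C-fraction coefficients are [3/64, -867/196, 711141/184093].


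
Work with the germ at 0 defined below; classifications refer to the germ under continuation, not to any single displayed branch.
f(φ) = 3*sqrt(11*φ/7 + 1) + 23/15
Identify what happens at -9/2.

The point is a regular point.

There is no denominator, hence no pole anywhere.
Branch term sqrt(1 - φ/(-7/11)): argument at -9/2 is -85/14, nonzero, so -9/2 is not its branch point (a point on a principal cut is still regular for the continued germ).
So the germ continues analytically to -9/2.


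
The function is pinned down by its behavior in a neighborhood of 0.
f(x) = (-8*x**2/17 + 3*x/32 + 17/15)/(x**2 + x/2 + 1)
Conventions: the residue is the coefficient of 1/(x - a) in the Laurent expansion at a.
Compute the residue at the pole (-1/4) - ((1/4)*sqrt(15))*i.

The factor x**2 + x/2 + 1 splits as (x - a)(x - a') with a = (-1/4) - ((1/4)*sqrt(15))*i, a' = (-1/4) + ((1/4)*sqrt(15))*i. At the order-1 pole a set g(x) = (x - a)*f(x) = [-8*x**2/17 + 3*x/32 + 17/15] / (x - a').
Simple pole: residue = g(a) at a = (-1/4) - ((1/4)*sqrt(15))*i, which is (179/1088) + ((49667/244800)*sqrt(15))*i.

The residue is (179/1088) + ((49667/244800)*sqrt(15))*i.


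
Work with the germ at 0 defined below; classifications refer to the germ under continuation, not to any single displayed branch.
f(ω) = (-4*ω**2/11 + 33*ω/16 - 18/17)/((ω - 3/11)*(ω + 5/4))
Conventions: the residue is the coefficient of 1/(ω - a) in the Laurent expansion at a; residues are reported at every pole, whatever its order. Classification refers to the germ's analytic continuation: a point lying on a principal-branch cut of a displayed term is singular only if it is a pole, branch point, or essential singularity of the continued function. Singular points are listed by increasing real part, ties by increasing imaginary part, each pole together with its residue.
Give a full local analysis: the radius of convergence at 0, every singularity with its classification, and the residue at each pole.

Denominator factor (ω - 3/11): pole of order 1 at 3/11, modulus 3/11.
Denominator factor (ω + 5/4): pole of order 1 at -5/4, modulus 5/4.
The radius of convergence is the smallest modulus among the singular points: 3/11.
At the order-1 pole -5/4 set g(ω) = (ω - (-5/4))*f(ω) = (-4*ω**2/11 + 33*ω/16 - 18/17)/(ω - 3/11).
Simple pole: residue = g(a) at a = -5/4, which is 50327/18224.
At the order-1 pole 3/11 set g(ω) = (ω - (3/11))*f(ω) = (-4*ω**2/11 + 33*ω/16 - 18/17)/(ω + 5/4).
Simple pole: residue = g(a) at a = 3/11, which is -189477/551276.
List the singular points by increasing real part (a conjugate pair: the negative imaginary part first).

Radius of convergence at 0: 3/11.
At -5/4: a pole of order 1; residue 50327/18224.
At 3/11: a pole of order 1; residue -189477/551276.


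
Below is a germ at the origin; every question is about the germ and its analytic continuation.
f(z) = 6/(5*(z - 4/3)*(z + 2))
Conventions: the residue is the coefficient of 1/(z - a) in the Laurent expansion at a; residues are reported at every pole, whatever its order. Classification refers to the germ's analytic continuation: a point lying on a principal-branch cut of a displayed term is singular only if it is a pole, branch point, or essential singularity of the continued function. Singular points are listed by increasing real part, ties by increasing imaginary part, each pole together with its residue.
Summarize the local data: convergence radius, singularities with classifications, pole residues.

Radius of convergence at 0: 4/3.
At -2: a pole of order 1; residue -9/25.
At 4/3: a pole of order 1; residue 9/25.

Denominator factor (z - 4/3): pole of order 1 at 4/3, modulus 4/3.
Denominator factor (z + 2): pole of order 1 at -2, modulus 2.
The radius of convergence is the smallest modulus among the singular points: 4/3.
At the order-1 pole -2 set g(z) = (z - (-2))*f(z) = 6/(5*(z - 4/3)).
Simple pole: residue = g(a) at a = -2, which is -9/25.
At the order-1 pole 4/3 set g(z) = (z - (4/3))*f(z) = 6/(5*(z + 2)).
Simple pole: residue = g(a) at a = 4/3, which is 9/25.
List the singular points by increasing real part (a conjugate pair: the negative imaginary part first).


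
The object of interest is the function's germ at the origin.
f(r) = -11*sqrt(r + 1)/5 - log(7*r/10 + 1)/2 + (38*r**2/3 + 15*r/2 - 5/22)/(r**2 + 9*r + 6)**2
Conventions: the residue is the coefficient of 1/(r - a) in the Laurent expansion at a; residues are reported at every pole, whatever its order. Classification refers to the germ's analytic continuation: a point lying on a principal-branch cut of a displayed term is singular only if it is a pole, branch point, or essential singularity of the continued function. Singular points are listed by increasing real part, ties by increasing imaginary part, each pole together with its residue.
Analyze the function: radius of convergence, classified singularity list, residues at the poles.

Radius of convergence at 0: 9/2 - (1/2)*sqrt(57).
At -9/2 - (1/2)*sqrt(57): a pole of order 2; residue (1849/71478)*sqrt(57).
At -10/7: a logarithmic branch point.
At -1: an algebraic (square-root) branch point.
At -9/2 + (1/2)*sqrt(57): a pole of order 2; residue -(1849/71478)*sqrt(57).

Denominator factor (r**2 + 9*r + 6)^2: discriminant 57, real irrational roots -9/2 + (1/2)*sqrt(57) and -9/2 - (1/2)*sqrt(57); poles of order 2, moduli 9/2 - (1/2)*sqrt(57) and 9/2 + (1/2)*sqrt(57).
Branch term (-11/5)*sqrt(1 - r/(-1)): its argument vanishes at r = -1, a square-root branch point, modulus 1.
Branch term (-1/2)*log(1 - r/(-10/7)): its argument vanishes at r = -10/7, a logarithmic branch point, modulus 10/7.
The radius of convergence is the smallest modulus among the singular points: 9/2 - (1/2)*sqrt(57).
The branch terms are analytic at -9/2 - (1/2)*sqrt(57) and contribute nothing to the residue; only the rational part matters.
The factor r**2 + 9*r + 6 splits as (r - a)(r - a') with a = -9/2 - (1/2)*sqrt(57), a' = -9/2 + (1/2)*sqrt(57). At the order-2 pole a set g(r) = (r - a)^2*(rational part) = [38*r**2/3 + 15*r/2 - 5/22] / (r - a')^2.
Order-2 pole: residue = g'(a); g'(-9/2 - (1/2)*sqrt(57)) = (1849/71478)*sqrt(57), so the residue is (1849/71478)*sqrt(57).
The branch terms are analytic at -9/2 + (1/2)*sqrt(57) and contribute nothing to the residue; only the rational part matters.
The factor r**2 + 9*r + 6 splits as (r - a)(r - a') with a = -9/2 + (1/2)*sqrt(57), a' = -9/2 - (1/2)*sqrt(57). At the order-2 pole a set g(r) = (r - a)^2*(rational part) = [38*r**2/3 + 15*r/2 - 5/22] / (r - a')^2.
Order-2 pole: residue = g'(a); g'(-9/2 + (1/2)*sqrt(57)) = -(1849/71478)*sqrt(57), so the residue is -(1849/71478)*sqrt(57).
List the singular points by increasing real part (a conjugate pair: the negative imaginary part first).


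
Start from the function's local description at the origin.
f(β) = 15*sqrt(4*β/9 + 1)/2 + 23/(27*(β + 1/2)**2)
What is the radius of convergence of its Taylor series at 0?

The radius of convergence is 1/2.

Denominator factor (β + 1/2)^2: pole of order 2 at -1/2, modulus 1/2.
Branch term (15/2)*sqrt(1 - β/(-9/4)): its argument vanishes at β = -9/4, a square-root branch point, modulus 9/4.
The radius of convergence is the smallest modulus among the singular points: 1/2.


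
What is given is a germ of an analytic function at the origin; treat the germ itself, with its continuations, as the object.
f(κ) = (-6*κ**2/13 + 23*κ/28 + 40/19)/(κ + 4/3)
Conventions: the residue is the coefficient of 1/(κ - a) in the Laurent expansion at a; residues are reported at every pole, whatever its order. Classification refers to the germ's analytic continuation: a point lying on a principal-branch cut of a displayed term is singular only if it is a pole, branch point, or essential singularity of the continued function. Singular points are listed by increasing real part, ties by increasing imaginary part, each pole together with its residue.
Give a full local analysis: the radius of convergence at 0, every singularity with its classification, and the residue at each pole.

Denominator factor (κ + 4/3): pole of order 1 at -4/3, modulus 4/3.
The radius of convergence is the smallest modulus among the singular points: 4/3.
At the order-1 pole -4/3 set g(κ) = (κ - (-4/3))*f(κ) = -6*κ**2/13 + 23*κ/28 + 40/19.
Simple pole: residue = g(a) at a = -4/3, which is 983/5187.

Radius of convergence at 0: 4/3.
At -4/3: a pole of order 1; residue 983/5187.


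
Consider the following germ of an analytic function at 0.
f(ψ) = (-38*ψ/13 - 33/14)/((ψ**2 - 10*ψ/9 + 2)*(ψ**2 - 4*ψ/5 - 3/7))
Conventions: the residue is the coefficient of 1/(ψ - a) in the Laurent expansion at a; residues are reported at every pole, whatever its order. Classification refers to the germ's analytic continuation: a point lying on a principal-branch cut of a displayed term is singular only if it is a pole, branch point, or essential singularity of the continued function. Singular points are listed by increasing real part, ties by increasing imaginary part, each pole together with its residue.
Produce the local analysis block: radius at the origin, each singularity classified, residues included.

Denominator factor (ψ**2 - 4*ψ/5 - 3/7): discriminant 412/175, real irrational roots 2/5 + (1/35)*sqrt(721) and 2/5 - (1/35)*sqrt(721); poles of order 1, moduli 2/5 + (1/35)*sqrt(721) and -2/5 + (1/35)*sqrt(721).
Denominator factor (ψ**2 - 10*ψ/9 + 2): discriminant -548/81, complex-conjugate roots (5/9) + ((1/9)*sqrt(137))*i and (5/9) - ((1/9)*sqrt(137))*i; poles of order 1, moduli sqrt(2) and sqrt(2).
The radius of convergence is the smallest modulus among the singular points: -2/5 + (1/35)*sqrt(721).
The factor ψ**2 - 4*ψ/5 - 3/7 splits as (ψ - a)(ψ - a') with a = 2/5 - (1/35)*sqrt(721), a' = 2/5 + (1/35)*sqrt(721). At the order-1 pole a set g(ψ) = (ψ - a)*f(ψ) = [(-38*ψ/13 - 33/14)/(ψ**2 - 10*ψ/9 + 2)] / (ψ - a').
Simple pole: residue = g(a) at a = 2/5 - (1/35)*sqrt(721), which is -3367665/4516486 + (37237815/930396116)*sqrt(721).
The factor ψ**2 - 10*ψ/9 + 2 splits as (ψ - a)(ψ - a') with a = (5/9) - ((1/9)*sqrt(137))*i, a' = (5/9) + ((1/9)*sqrt(137))*i. At the order-1 pole a set g(ψ) = (ψ - a)*f(ψ) = [(-38*ψ/13 - 33/14)/(ψ**2 - 4*ψ/5 - 3/7)] / (ψ - a').
Simple pole: residue = g(a) at a = (5/9) - ((1/9)*sqrt(137))*i, which is (3367665/4516486) + ((57598605/1237517164)*sqrt(137))*i.
The factor ψ**2 - 10*ψ/9 + 2 splits as (ψ - a)(ψ - a') with a = (5/9) + ((1/9)*sqrt(137))*i, a' = (5/9) - ((1/9)*sqrt(137))*i. At the order-1 pole a set g(ψ) = (ψ - a)*f(ψ) = [(-38*ψ/13 - 33/14)/(ψ**2 - 4*ψ/5 - 3/7)] / (ψ - a').
Simple pole: residue = g(a) at a = (5/9) + ((1/9)*sqrt(137))*i, which is (3367665/4516486) - ((57598605/1237517164)*sqrt(137))*i.
The factor ψ**2 - 4*ψ/5 - 3/7 splits as (ψ - a)(ψ - a') with a = 2/5 + (1/35)*sqrt(721), a' = 2/5 - (1/35)*sqrt(721). At the order-1 pole a set g(ψ) = (ψ - a)*f(ψ) = [(-38*ψ/13 - 33/14)/(ψ**2 - 10*ψ/9 + 2)] / (ψ - a').
Simple pole: residue = g(a) at a = 2/5 + (1/35)*sqrt(721), which is -3367665/4516486 - (37237815/930396116)*sqrt(721).
List the singular points by increasing real part (a conjugate pair: the negative imaginary part first).

Radius of convergence at 0: -2/5 + (1/35)*sqrt(721).
At 2/5 - (1/35)*sqrt(721): a pole of order 1; residue -3367665/4516486 + (37237815/930396116)*sqrt(721).
At (5/9) - ((1/9)*sqrt(137))*i: a pole of order 1; residue (3367665/4516486) + ((57598605/1237517164)*sqrt(137))*i.
At (5/9) + ((1/9)*sqrt(137))*i: a pole of order 1; residue (3367665/4516486) - ((57598605/1237517164)*sqrt(137))*i.
At 2/5 + (1/35)*sqrt(721): a pole of order 1; residue -3367665/4516486 - (37237815/930396116)*sqrt(721).


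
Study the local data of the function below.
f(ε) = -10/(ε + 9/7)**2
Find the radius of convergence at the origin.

The radius of convergence is 9/7.

Denominator factor (ε + 9/7)^2: pole of order 2 at -9/7, modulus 9/7.
The radius of convergence is the smallest modulus among the singular points: 9/7.


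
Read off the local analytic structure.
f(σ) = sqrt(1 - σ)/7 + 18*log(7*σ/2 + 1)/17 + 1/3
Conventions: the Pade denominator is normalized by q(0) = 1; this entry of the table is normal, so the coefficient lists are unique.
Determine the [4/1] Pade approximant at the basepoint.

The Pade approximant has numerator coefficients [10/21, 2146319789/432067818, 2115134739/576090424, -4439067719/1440226060, 1850683479/709034368]; denominator coefficients [1, 16940861/6051370].

Taylor coefficients needed (expand at 0): a_0 = 10/21, a_1 = 865/238, a_2 = -6191/952, a_3 = 28795/1904, a_4 = -605137/15232, a_5 = 2420123/21760.
Write the denominator as Q(σ) = 1 + q1*σ. Requiring Q*f - P = O(σ^6) with deg P <= 4 kills the coefficients of σ^5..σ^5 in Q*f:
  σ^5: a_5 + q1*a_4 = 0, i.e. 2420123/21760 + (-605137/15232)*q1 = 0.
Solving this linear system: q1 = 16940861/6051370.
The numerator is Q*f truncated at degree 4: P0 = a_0 = 10/21; P1 = a_1 + q1*a_0 = 2146319789/432067818; P2 = a_2 + q1*a_1 = 2115134739/576090424; P3 = a_3 + q1*a_2 = -4439067719/1440226060; P4 = a_4 + q1*a_3 = 1850683479/709034368.


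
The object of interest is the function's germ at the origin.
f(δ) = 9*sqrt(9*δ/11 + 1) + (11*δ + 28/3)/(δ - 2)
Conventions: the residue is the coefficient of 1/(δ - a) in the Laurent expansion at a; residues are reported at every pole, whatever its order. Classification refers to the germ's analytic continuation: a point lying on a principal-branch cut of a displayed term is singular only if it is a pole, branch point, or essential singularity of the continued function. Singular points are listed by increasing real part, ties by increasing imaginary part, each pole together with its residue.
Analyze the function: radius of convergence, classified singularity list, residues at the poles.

Radius of convergence at 0: 11/9.
At -11/9: an algebraic (square-root) branch point.
At 2: a pole of order 1; residue 94/3.

Denominator factor (δ - 2): pole of order 1 at 2, modulus 2.
Branch term (9)*sqrt(1 - δ/(-11/9)): its argument vanishes at δ = -11/9, a square-root branch point, modulus 11/9.
The radius of convergence is the smallest modulus among the singular points: 11/9.
The branch term is analytic at 2 and contributes nothing to the residue; only the rational part matters.
At the order-1 pole 2 set g(δ) = (δ - (2))*(rational part) = 11*δ + 28/3.
Simple pole: residue = g(a) at a = 2, which is 94/3.
List the singular points by increasing real part (a conjugate pair: the negative imaginary part first).


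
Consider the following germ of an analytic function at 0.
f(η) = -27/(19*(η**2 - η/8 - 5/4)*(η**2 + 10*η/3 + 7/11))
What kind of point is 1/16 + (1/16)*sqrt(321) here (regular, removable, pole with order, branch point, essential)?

The denominator factor η**2 - η/8 - 5/4 vanishes at 1/16 + (1/16)*sqrt(321) and appears to the power 1; the numerator there equals -27/19, nonzero, and no other factor vanishes.
Hence a pole whose order is the multiplicity, 1.

The point is a pole of order 1.


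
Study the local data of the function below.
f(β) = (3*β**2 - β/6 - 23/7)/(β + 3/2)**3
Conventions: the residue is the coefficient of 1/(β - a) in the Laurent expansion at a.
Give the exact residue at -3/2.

At the order-3 pole -3/2 set g(β) = (β - (-3/2))^3*f(β) = 3*β**2 - β/6 - 23/7.
Order-3 pole: residue = g''(a)/2; g''(-3/2) = 6, so the residue is 3.

The residue is 3.


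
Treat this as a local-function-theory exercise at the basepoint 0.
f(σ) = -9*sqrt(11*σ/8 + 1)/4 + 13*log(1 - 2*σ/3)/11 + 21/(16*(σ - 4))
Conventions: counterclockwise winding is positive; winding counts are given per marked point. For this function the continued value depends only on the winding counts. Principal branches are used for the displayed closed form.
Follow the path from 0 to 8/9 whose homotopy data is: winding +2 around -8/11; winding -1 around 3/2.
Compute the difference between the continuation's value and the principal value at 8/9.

Continued minus principal equals -(26/11)*pi*i.

The rational part is single-valued and drops out of the difference; each branch term changes only by its own monodromy.
(-9/4)*sqrt(1 - σ/(-8/11)): winding +2 is even, the square root returns to the same sheet, contribution 0.
(13/11)*log(1 - σ/(3/2)): each positive loop around 3/2 adds 2*pi*i to the log, so winding -1 contributes (13/11)*(-1)*2*pi*i = -(26/11)*pi*i.
Summing the contributions at σ = 8/9 gives -(26/11)*pi*i.


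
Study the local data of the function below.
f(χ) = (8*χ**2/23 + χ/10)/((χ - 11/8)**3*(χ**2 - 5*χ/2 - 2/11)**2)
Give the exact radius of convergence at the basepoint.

Denominator factor (χ - 11/8)^3: pole of order 3 at 11/8, modulus 11/8.
Denominator factor (χ**2 - 5*χ/2 - 2/11)^2: discriminant 307/44, real irrational roots 5/4 + (1/44)*sqrt(3377) and 5/4 - (1/44)*sqrt(3377); poles of order 2, moduli 5/4 + (1/44)*sqrt(3377) and -5/4 + (1/44)*sqrt(3377).
The radius of convergence is the smallest modulus among the singular points: -5/4 + (1/44)*sqrt(3377).

The radius of convergence is -5/4 + (1/44)*sqrt(3377).


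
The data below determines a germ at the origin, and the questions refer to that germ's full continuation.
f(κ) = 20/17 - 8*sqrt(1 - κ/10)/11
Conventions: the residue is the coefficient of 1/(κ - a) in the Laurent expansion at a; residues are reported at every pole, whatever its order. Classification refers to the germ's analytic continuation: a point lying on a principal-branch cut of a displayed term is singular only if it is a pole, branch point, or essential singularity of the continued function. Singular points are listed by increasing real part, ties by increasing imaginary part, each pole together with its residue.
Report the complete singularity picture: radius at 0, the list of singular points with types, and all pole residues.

Radius of convergence at 0: 10.
At 10: an algebraic (square-root) branch point.

Branch term (-8/11)*sqrt(1 - κ/(10)): its argument vanishes at κ = 10, a square-root branch point, modulus 10.
The radius of convergence is the smallest modulus among the singular points: 10.


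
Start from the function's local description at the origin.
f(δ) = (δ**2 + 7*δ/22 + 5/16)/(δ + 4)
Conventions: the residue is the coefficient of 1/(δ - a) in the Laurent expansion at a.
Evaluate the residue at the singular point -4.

The residue is 2647/176.

At the order-1 pole -4 set g(δ) = (δ - (-4))*f(δ) = δ**2 + 7*δ/22 + 5/16.
Simple pole: residue = g(a) at a = -4, which is 2647/176.


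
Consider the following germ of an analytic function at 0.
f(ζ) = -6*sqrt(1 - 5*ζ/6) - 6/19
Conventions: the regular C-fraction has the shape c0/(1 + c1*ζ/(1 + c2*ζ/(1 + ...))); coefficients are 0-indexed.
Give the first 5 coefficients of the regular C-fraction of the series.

The regular C-fraction coefficients are [-120/19, 19/48, -29/48, -25/348, -10/29].

Taylor coefficients (expand at 0): a_0 = -120/19, a_1 = 5/2, a_2 = 25/48, a_3 = 125/576, a_4 = 3125/27648.
c0 = a_0 = -120/19. Peel one level at a time: if S = 1 + c*ζ/S' with S'(0) = 1, then c is the ζ-coefficient of S and S' = c*ζ/(S - 1).
S_1 = c0/f = 1 + (19/48)*ζ + (551/2304)*ζ^2 + ...; c1 = 19/48.
S_2 = c1*ζ/(S_1 - 1) = 1 + (-29/48)*ζ + (-25/576)*ζ^2 + ...; c2 = -29/48.
S_3 = c2*ζ/(S_2 - 1) = 1 + (-25/348)*ζ + (-125/5046)*ζ^2 + ...; c3 = -25/348.
S_4 = c3*ζ/(S_3 - 1) = 1 + (-10/29)*ζ + ...; c4 = -10/29.


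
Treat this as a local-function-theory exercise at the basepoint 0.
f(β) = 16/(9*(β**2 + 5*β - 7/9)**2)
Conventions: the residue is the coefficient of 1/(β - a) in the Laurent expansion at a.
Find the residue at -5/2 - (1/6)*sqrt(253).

The factor β**2 + 5*β - 7/9 splits as (β - a)(β - a') with a = -5/2 - (1/6)*sqrt(253), a' = -5/2 + (1/6)*sqrt(253). At the order-2 pole a set g(β) = (β - a)^2*f(β) = [16/9] / (β - a')^2.
Order-2 pole: residue = g'(a); g'(-5/2 - (1/6)*sqrt(253)) = (96/64009)*sqrt(253), so the residue is (96/64009)*sqrt(253).

The residue is (96/64009)*sqrt(253).


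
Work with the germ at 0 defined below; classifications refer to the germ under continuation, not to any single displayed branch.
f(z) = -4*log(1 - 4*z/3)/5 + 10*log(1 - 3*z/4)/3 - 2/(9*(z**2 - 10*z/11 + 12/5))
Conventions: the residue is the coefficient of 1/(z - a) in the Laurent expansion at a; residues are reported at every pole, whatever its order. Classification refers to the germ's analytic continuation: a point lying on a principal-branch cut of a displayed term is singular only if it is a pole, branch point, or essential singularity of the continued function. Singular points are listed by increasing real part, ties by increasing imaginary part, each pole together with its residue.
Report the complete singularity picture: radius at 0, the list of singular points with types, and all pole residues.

Radius of convergence at 0: 3/4.
At (5/11) - ((1/55)*sqrt(6635))*i: a pole of order 1; residue -((11/11943)*sqrt(6635))*i.
At (5/11) + ((1/55)*sqrt(6635))*i: a pole of order 1; residue ((11/11943)*sqrt(6635))*i.
At 3/4: a logarithmic branch point.
At 4/3: a logarithmic branch point.

Denominator factor (z**2 - 10*z/11 + 12/5): discriminant -5308/605, complex-conjugate roots (5/11) + ((1/55)*sqrt(6635))*i and (5/11) - ((1/55)*sqrt(6635))*i; poles of order 1, moduli (2/5)*sqrt(15) and (2/5)*sqrt(15).
Branch term (10/3)*log(1 - z/(4/3)): its argument vanishes at z = 4/3, a logarithmic branch point, modulus 4/3.
Branch term (-4/5)*log(1 - z/(3/4)): its argument vanishes at z = 3/4, a logarithmic branch point, modulus 3/4.
The radius of convergence is the smallest modulus among the singular points: 3/4.
The branch terms are analytic at (5/11) - ((1/55)*sqrt(6635))*i and contribute nothing to the residue; only the rational part matters.
The factor z**2 - 10*z/11 + 12/5 splits as (z - a)(z - a') with a = (5/11) - ((1/55)*sqrt(6635))*i, a' = (5/11) + ((1/55)*sqrt(6635))*i. At the order-1 pole a set g(z) = (z - a)*(rational part) = [-2/9] / (z - a').
Simple pole: residue = g(a) at a = (5/11) - ((1/55)*sqrt(6635))*i, which is -((11/11943)*sqrt(6635))*i.
The branch terms are analytic at (5/11) + ((1/55)*sqrt(6635))*i and contribute nothing to the residue; only the rational part matters.
The factor z**2 - 10*z/11 + 12/5 splits as (z - a)(z - a') with a = (5/11) + ((1/55)*sqrt(6635))*i, a' = (5/11) - ((1/55)*sqrt(6635))*i. At the order-1 pole a set g(z) = (z - a)*(rational part) = [-2/9] / (z - a').
Simple pole: residue = g(a) at a = (5/11) + ((1/55)*sqrt(6635))*i, which is ((11/11943)*sqrt(6635))*i.
List the singular points by increasing real part (a conjugate pair: the negative imaginary part first).


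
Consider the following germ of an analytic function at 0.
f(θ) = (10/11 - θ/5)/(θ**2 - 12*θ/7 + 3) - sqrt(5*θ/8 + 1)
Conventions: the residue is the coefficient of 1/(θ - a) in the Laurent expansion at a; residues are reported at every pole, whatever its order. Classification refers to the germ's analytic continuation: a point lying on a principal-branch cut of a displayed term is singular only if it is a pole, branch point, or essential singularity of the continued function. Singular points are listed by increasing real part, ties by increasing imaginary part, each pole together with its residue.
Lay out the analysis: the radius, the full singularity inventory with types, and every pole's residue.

Radius of convergence at 0: 8/5.
At -8/5: an algebraic (square-root) branch point.
At (6/7) - ((1/7)*sqrt(111))*i: a pole of order 1; residue (-1/10) + ((142/6105)*sqrt(111))*i.
At (6/7) + ((1/7)*sqrt(111))*i: a pole of order 1; residue (-1/10) - ((142/6105)*sqrt(111))*i.

Denominator factor (θ**2 - 12*θ/7 + 3): discriminant -444/49, complex-conjugate roots (6/7) + ((1/7)*sqrt(111))*i and (6/7) - ((1/7)*sqrt(111))*i; poles of order 1, moduli sqrt(3) and sqrt(3).
Branch term (-1)*sqrt(1 - θ/(-8/5)): its argument vanishes at θ = -8/5, a square-root branch point, modulus 8/5.
The radius of convergence is the smallest modulus among the singular points: 8/5.
The branch term is analytic at (6/7) - ((1/7)*sqrt(111))*i and contributes nothing to the residue; only the rational part matters.
The factor θ**2 - 12*θ/7 + 3 splits as (θ - a)(θ - a') with a = (6/7) - ((1/7)*sqrt(111))*i, a' = (6/7) + ((1/7)*sqrt(111))*i. At the order-1 pole a set g(θ) = (θ - a)*(rational part) = [10/11 - θ/5] / (θ - a').
Simple pole: residue = g(a) at a = (6/7) - ((1/7)*sqrt(111))*i, which is (-1/10) + ((142/6105)*sqrt(111))*i.
The branch term is analytic at (6/7) + ((1/7)*sqrt(111))*i and contributes nothing to the residue; only the rational part matters.
The factor θ**2 - 12*θ/7 + 3 splits as (θ - a)(θ - a') with a = (6/7) + ((1/7)*sqrt(111))*i, a' = (6/7) - ((1/7)*sqrt(111))*i. At the order-1 pole a set g(θ) = (θ - a)*(rational part) = [10/11 - θ/5] / (θ - a').
Simple pole: residue = g(a) at a = (6/7) + ((1/7)*sqrt(111))*i, which is (-1/10) - ((142/6105)*sqrt(111))*i.
List the singular points by increasing real part (a conjugate pair: the negative imaginary part first).


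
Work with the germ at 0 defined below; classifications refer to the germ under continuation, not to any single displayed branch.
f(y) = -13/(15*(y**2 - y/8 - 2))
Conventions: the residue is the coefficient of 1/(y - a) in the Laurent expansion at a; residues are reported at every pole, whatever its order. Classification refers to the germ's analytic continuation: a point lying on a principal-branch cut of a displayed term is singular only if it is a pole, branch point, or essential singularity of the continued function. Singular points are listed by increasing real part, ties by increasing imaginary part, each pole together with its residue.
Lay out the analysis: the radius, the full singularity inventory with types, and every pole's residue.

Denominator factor (y**2 - y/8 - 2): discriminant 513/64, real irrational roots 1/16 + (3/16)*sqrt(57) and 1/16 - (3/16)*sqrt(57); poles of order 1, moduli 1/16 + (3/16)*sqrt(57) and -1/16 + (3/16)*sqrt(57).
The radius of convergence is the smallest modulus among the singular points: -1/16 + (3/16)*sqrt(57).
The factor y**2 - y/8 - 2 splits as (y - a)(y - a') with a = 1/16 - (3/16)*sqrt(57), a' = 1/16 + (3/16)*sqrt(57). At the order-1 pole a set g(y) = (y - a)*f(y) = [-13/15] / (y - a').
Simple pole: residue = g(a) at a = 1/16 - (3/16)*sqrt(57), which is (104/2565)*sqrt(57).
The factor y**2 - y/8 - 2 splits as (y - a)(y - a') with a = 1/16 + (3/16)*sqrt(57), a' = 1/16 - (3/16)*sqrt(57). At the order-1 pole a set g(y) = (y - a)*f(y) = [-13/15] / (y - a').
Simple pole: residue = g(a) at a = 1/16 + (3/16)*sqrt(57), which is -(104/2565)*sqrt(57).
List the singular points by increasing real part (a conjugate pair: the negative imaginary part first).

Radius of convergence at 0: -1/16 + (3/16)*sqrt(57).
At 1/16 - (3/16)*sqrt(57): a pole of order 1; residue (104/2565)*sqrt(57).
At 1/16 + (3/16)*sqrt(57): a pole of order 1; residue -(104/2565)*sqrt(57).


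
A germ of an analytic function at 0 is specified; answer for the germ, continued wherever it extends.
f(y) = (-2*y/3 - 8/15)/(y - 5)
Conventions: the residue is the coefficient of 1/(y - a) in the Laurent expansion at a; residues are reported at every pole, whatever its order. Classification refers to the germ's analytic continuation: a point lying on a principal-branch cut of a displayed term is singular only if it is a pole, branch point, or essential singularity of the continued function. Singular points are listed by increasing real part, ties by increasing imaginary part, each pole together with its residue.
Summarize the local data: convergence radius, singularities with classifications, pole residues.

Radius of convergence at 0: 5.
At 5: a pole of order 1; residue -58/15.

Denominator factor (y - 5): pole of order 1 at 5, modulus 5.
The radius of convergence is the smallest modulus among the singular points: 5.
At the order-1 pole 5 set g(y) = (y - (5))*f(y) = -2*y/3 - 8/15.
Simple pole: residue = g(a) at a = 5, which is -58/15.


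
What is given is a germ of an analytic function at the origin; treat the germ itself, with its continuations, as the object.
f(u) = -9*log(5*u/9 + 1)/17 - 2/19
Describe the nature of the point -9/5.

The point is a logarithmic branch point.

The term (-9/17)*log(1 - u/(-9/5)) has argument 1 - -9/5/(-9/5) = 0 at -9/5: a logarithmic (infinitely-sheeted) branch point; the remaining terms are analytic or single-valued there.


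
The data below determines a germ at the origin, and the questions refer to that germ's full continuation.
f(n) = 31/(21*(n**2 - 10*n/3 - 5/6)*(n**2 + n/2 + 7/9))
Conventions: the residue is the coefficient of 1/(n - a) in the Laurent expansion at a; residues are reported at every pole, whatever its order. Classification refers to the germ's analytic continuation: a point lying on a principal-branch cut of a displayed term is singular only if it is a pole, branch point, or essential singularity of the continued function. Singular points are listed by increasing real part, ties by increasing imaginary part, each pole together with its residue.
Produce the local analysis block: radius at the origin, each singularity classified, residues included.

Denominator factor (n**2 + n/2 + 7/9): discriminant -103/36, complex-conjugate roots (-1/4) + ((1/12)*sqrt(103))*i and (-1/4) - ((1/12)*sqrt(103))*i; poles of order 1, moduli (1/3)*sqrt(7) and (1/3)*sqrt(7).
Denominator factor (n**2 - 10*n/3 - 5/6): discriminant 130/9, real irrational roots 5/3 + (1/6)*sqrt(130) and 5/3 - (1/6)*sqrt(130); poles of order 1, moduli 5/3 + (1/6)*sqrt(130) and -5/3 + (1/6)*sqrt(130).
The radius of convergence is the smallest modulus among the singular points: -5/3 + (1/6)*sqrt(130).
The factor n**2 + n/2 + 7/9 splits as (n - a)(n - a') with a = (-1/4) - ((1/12)*sqrt(103))*i, a' = (-1/4) + ((1/12)*sqrt(103))*i. At the order-1 pole a set g(n) = (n - a)*f(n) = [31/(21*(n**2 - 10*n/3 - 5/6))] / (n - a').
Simple pole: residue = g(a) at a = (-1/4) - ((1/12)*sqrt(103))*i, which is (12834/49609) - ((26226/5109727)*sqrt(103))*i.
The factor n**2 + n/2 + 7/9 splits as (n - a)(n - a') with a = (-1/4) + ((1/12)*sqrt(103))*i, a' = (-1/4) - ((1/12)*sqrt(103))*i. At the order-1 pole a set g(n) = (n - a)*f(n) = [31/(21*(n**2 - 10*n/3 - 5/6))] / (n - a').
Simple pole: residue = g(a) at a = (-1/4) + ((1/12)*sqrt(103))*i, which is (12834/49609) + ((26226/5109727)*sqrt(103))*i.
The factor n**2 - 10*n/3 - 5/6 splits as (n - a)(n - a') with a = 5/3 - (1/6)*sqrt(130), a' = 5/3 + (1/6)*sqrt(130). At the order-1 pole a set g(n) = (n - a)*f(n) = [31/(21*(n**2 + n/2 + 7/9))] / (n - a').
Simple pole: residue = g(a) at a = 5/3 - (1/6)*sqrt(130), which is -12834/49609 - (80352/3224585)*sqrt(130).
The factor n**2 - 10*n/3 - 5/6 splits as (n - a)(n - a') with a = 5/3 + (1/6)*sqrt(130), a' = 5/3 - (1/6)*sqrt(130). At the order-1 pole a set g(n) = (n - a)*f(n) = [31/(21*(n**2 + n/2 + 7/9))] / (n - a').
Simple pole: residue = g(a) at a = 5/3 + (1/6)*sqrt(130), which is -12834/49609 + (80352/3224585)*sqrt(130).
List the singular points by increasing real part (a conjugate pair: the negative imaginary part first).

Radius of convergence at 0: -5/3 + (1/6)*sqrt(130).
At (-1/4) - ((1/12)*sqrt(103))*i: a pole of order 1; residue (12834/49609) - ((26226/5109727)*sqrt(103))*i.
At (-1/4) + ((1/12)*sqrt(103))*i: a pole of order 1; residue (12834/49609) + ((26226/5109727)*sqrt(103))*i.
At 5/3 - (1/6)*sqrt(130): a pole of order 1; residue -12834/49609 - (80352/3224585)*sqrt(130).
At 5/3 + (1/6)*sqrt(130): a pole of order 1; residue -12834/49609 + (80352/3224585)*sqrt(130).
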